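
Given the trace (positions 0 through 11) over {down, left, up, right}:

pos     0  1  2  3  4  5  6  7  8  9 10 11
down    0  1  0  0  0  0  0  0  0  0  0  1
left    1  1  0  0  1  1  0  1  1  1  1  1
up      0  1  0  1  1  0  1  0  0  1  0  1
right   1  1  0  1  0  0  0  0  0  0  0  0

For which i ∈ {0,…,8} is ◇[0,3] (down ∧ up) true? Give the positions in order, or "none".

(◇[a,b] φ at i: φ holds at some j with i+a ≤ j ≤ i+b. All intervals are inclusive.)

Evaluate at each i in [0,8]:
  i=0: ✓ (witness j=1)
  i=1: ✓ (witness j=1)
  i=2: ✗ (none in [2,5])
  i=3: ✗ (none in [3,6])
  i=4: ✗ (none in [4,7])
  i=5: ✗ (none in [5,8])
  i=6: ✗ (none in [6,9])
  i=7: ✗ (none in [7,10])
  i=8: ✓ (witness j=11)

0, 1, 8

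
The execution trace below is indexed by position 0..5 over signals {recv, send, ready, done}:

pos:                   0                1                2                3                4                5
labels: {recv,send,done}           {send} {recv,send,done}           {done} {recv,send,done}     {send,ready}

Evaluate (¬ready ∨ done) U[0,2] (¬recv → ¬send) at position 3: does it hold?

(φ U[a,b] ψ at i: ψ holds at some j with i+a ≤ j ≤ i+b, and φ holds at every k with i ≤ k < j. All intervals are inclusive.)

True

Need some j in [3,5] with (¬recv → ¬send), and (¬ready ∨ done) at every k in [3,j-1].
  j=3: (¬recv → ¬send) holds; no prefix to check → satisfied.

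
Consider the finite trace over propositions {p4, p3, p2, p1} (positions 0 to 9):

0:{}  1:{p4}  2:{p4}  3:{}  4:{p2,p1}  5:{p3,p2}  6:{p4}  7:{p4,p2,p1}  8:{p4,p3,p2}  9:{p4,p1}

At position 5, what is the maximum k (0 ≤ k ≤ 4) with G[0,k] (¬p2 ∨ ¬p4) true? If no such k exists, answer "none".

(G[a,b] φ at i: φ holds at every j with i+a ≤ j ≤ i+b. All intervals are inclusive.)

1

(¬p2 ∨ ¬p4) must hold from j=5 onward; find where it first fails.
  j=5: holds
  j=6: holds
  j=7: fails
Holds on [5,6], so largest k = 1.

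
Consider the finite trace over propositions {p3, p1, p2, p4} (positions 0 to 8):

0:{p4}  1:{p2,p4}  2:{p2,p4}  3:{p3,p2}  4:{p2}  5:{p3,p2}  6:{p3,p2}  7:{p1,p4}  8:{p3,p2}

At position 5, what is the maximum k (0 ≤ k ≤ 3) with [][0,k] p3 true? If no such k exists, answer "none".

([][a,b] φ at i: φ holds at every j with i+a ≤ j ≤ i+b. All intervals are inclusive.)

p3 must hold from j=5 onward; find where it first fails.
  j=5: holds
  j=6: holds
  j=7: fails
Holds on [5,6], so largest k = 1.

1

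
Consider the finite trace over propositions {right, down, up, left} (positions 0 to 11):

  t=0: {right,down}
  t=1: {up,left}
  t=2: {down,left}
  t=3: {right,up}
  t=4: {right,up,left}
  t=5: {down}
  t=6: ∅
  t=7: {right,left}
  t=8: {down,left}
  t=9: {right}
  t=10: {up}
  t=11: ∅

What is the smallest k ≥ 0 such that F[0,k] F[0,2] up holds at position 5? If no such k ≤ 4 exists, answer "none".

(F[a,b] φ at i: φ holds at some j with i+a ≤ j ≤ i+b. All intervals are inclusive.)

Scan j = 5,6,… for F[0,2] up:
  j=5: fails
  j=6: fails
  j=7: fails
  j=8: holds
First hit at j=8, so smallest k = 8-5 = 3.

3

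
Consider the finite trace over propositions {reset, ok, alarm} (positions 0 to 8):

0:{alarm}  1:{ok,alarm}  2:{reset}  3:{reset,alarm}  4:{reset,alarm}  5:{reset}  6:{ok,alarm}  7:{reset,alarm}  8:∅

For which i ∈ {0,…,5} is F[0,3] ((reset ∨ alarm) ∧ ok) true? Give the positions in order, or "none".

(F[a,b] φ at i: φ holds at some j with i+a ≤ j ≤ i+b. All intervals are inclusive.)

Evaluate at each i in [0,5]:
  i=0: ✓ (witness j=1)
  i=1: ✓ (witness j=1)
  i=2: ✗ (none in [2,5])
  i=3: ✓ (witness j=6)
  i=4: ✓ (witness j=6)
  i=5: ✓ (witness j=6)

0, 1, 3, 4, 5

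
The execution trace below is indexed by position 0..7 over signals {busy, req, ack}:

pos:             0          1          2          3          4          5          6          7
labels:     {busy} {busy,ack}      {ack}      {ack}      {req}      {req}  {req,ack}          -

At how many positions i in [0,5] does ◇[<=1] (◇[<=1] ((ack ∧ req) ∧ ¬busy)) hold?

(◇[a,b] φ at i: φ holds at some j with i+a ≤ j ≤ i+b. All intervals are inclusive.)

2

Evaluate at each i in [0,5]:
  i=0: ✗ (none in [0,1])
  i=1: ✗ (none in [1,2])
  i=2: ✗ (none in [2,3])
  i=3: ✗ (none in [3,4])
  i=4: ✓ (witness j=5)
  i=5: ✓ (witness j=5)
Positions where it holds: {4, 5} → 2.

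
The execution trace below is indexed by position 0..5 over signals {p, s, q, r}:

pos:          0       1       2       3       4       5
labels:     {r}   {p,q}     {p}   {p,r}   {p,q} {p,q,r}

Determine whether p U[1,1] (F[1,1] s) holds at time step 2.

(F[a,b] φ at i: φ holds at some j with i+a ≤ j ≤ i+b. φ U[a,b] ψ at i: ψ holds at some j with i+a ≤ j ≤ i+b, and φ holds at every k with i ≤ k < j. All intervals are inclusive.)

Need some j in [3,3] with F[1,1] s, and p at every k in [2,j-1].
  j=3: F[1,1] s — fails (none in [4,4]).
No j in the window works → until fails.

Does not hold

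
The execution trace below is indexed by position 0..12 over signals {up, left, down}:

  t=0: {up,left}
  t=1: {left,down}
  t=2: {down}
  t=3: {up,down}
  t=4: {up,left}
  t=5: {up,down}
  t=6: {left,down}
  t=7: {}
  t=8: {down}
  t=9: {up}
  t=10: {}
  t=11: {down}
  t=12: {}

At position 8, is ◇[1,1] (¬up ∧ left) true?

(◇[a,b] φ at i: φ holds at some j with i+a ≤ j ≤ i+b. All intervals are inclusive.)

False

Check (¬up ∧ left) at each j in [9,9]:
  j=9: false
No position in the window satisfies it → formula fails.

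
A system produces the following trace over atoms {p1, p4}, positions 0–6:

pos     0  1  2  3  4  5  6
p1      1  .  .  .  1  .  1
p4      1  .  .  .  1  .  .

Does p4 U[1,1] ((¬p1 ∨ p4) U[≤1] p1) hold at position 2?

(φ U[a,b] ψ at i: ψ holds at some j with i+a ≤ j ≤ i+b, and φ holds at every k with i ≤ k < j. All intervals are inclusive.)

Need some j in [3,3] with ((¬p1 ∨ p4) U[≤1] p1), and p4 at every k in [2,j-1].
  j=3: ((¬p1 ∨ p4) U[≤1] p1) holds, but p4 fails at k=2 → not this j.
No j in the window works → until fails.

Does not hold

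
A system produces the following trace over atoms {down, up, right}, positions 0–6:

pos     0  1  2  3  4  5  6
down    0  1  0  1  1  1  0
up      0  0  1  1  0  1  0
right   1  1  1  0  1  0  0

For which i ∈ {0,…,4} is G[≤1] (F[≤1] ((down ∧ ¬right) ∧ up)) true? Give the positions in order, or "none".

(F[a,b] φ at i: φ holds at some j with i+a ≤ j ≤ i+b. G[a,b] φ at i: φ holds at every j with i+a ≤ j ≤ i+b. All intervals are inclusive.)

Evaluate at each i in [0,4]:
  i=0: ✗ (fails at j=0)
  i=1: ✗ (fails at j=1)
  i=2: ✓ (all of [2,3])
  i=3: ✓ (all of [3,4])
  i=4: ✓ (all of [4,5])

2, 3, 4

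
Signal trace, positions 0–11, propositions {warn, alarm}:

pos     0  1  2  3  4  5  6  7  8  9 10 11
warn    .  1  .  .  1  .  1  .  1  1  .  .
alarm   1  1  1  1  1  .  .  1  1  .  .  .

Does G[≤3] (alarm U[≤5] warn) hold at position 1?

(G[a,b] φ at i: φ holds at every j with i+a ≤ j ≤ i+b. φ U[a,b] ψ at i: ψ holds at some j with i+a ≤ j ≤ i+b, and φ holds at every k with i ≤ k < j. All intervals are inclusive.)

Yes

Check (alarm U[≤5] warn) at every j in [1,4]:
  j=1: holds
  j=2: holds
  j=3: holds
  j=4: holds
All positions satisfy it → formula holds.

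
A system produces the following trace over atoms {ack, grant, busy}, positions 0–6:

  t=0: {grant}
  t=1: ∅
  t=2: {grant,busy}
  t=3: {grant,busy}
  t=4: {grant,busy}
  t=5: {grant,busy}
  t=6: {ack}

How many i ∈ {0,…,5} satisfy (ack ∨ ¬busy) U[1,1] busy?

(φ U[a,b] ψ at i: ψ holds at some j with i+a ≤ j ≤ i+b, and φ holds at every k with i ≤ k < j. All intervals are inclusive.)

1

Evaluate at each i in [0,5]:
  i=0: ✗ (no rhs in [1,1])
  i=1: ✓ (rhs at j=2; lhs holds on [1,1])
  i=2: ✗ (lhs fails at k=2 before rhs at j=3)
  i=3: ✗ (lhs fails at k=3 before rhs at j=4)
  i=4: ✗ (lhs fails at k=4 before rhs at j=5)
  i=5: ✗ (no rhs in [6,6])
Positions where it holds: {1} → 1.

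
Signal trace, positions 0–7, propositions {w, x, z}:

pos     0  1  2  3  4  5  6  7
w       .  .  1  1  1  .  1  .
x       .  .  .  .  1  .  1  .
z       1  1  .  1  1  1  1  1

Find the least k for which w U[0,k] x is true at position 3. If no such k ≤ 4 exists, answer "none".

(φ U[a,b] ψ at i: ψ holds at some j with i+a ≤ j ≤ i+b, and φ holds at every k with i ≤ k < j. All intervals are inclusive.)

Need earliest j ≥ 3 with x, and w at every k in [3,j-1].
  j=3: rhs fails.
  j=4: rhs holds; lhs holds on [3,3]. k = 1.

1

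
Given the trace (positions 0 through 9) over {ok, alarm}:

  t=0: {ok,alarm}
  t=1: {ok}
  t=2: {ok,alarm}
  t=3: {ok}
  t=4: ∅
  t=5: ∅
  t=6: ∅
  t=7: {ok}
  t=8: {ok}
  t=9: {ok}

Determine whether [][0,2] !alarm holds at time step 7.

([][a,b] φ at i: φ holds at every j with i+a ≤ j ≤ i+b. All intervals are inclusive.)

True

Check !alarm at every j in [7,9]:
  j=7: true
  j=8: true
  j=9: true
All positions satisfy it → formula holds.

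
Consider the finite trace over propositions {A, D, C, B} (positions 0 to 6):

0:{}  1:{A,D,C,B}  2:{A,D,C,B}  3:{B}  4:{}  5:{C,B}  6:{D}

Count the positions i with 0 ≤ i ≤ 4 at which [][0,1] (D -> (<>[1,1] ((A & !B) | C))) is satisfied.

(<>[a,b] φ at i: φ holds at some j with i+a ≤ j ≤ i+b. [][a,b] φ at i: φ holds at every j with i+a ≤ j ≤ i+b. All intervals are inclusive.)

Evaluate at each i in [0,4]:
  i=0: ✓ (all of [0,1])
  i=1: ✗ (fails at j=2)
  i=2: ✗ (fails at j=2)
  i=3: ✓ (all of [3,4])
  i=4: ✓ (all of [4,5])
Positions where it holds: {0, 3, 4} → 3.

3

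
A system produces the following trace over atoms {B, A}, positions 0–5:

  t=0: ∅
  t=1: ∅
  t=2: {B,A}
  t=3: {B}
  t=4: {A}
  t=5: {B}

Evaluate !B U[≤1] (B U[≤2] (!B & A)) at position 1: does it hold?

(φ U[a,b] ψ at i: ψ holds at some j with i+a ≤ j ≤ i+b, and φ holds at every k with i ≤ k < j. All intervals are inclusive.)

Yes

Need some j in [1,2] with (B U[≤2] (!B & A)), and !B at every k in [1,j-1].
  j=1: (B U[≤2] (!B & A)) — fails.
  j=2: (B U[≤2] (!B & A)) holds; !B holds at every k in [1,1] → satisfied.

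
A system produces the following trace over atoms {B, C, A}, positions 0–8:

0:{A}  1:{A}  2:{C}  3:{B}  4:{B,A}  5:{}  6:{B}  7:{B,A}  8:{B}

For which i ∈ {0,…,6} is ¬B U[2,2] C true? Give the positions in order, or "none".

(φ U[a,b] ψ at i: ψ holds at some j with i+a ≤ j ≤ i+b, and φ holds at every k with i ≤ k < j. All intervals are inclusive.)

0

Evaluate at each i in [0,6]:
  i=0: ✓ (rhs at j=2; lhs holds on [0,1])
  i=1: ✗ (no rhs in [3,3])
  i=2: ✗ (no rhs in [4,4])
  i=3: ✗ (no rhs in [5,5])
  i=4: ✗ (no rhs in [6,6])
  i=5: ✗ (no rhs in [7,7])
  i=6: ✗ (no rhs in [8,8])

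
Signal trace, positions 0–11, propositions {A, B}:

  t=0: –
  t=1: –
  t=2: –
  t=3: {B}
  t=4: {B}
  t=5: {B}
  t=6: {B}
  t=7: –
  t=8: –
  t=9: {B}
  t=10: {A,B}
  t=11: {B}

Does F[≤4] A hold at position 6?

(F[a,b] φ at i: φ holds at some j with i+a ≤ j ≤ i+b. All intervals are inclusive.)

Check A at each j in [6,10]:
  j=6: false
  j=7: false
  j=8: false
  j=9: false
  j=10: true
Found at j=10 → formula holds.

Holds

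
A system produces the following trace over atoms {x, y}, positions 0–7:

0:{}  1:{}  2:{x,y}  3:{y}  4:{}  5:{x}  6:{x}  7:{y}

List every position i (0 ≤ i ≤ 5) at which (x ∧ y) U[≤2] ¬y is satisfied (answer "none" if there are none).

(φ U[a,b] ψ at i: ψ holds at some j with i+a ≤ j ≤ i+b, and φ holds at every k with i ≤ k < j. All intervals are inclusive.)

0, 1, 4, 5

Evaluate at each i in [0,5]:
  i=0: ✓ (rhs at j=0)
  i=1: ✓ (rhs at j=1)
  i=2: ✗ (lhs fails at k=3 before rhs at j=4)
  i=3: ✗ (lhs fails at k=3 before rhs at j=4)
  i=4: ✓ (rhs at j=4)
  i=5: ✓ (rhs at j=5)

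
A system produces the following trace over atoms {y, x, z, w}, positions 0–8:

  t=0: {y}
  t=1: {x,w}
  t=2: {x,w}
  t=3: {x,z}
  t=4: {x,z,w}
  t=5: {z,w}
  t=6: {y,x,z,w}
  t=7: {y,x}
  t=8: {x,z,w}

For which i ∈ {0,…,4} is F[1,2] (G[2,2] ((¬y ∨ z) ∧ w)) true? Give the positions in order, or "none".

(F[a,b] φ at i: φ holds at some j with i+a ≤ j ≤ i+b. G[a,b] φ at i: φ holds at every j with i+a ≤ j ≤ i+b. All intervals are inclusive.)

Evaluate at each i in [0,4]:
  i=0: ✓ (witness j=2)
  i=1: ✓ (witness j=2)
  i=2: ✓ (witness j=3)
  i=3: ✓ (witness j=4)
  i=4: ✓ (witness j=6)

0, 1, 2, 3, 4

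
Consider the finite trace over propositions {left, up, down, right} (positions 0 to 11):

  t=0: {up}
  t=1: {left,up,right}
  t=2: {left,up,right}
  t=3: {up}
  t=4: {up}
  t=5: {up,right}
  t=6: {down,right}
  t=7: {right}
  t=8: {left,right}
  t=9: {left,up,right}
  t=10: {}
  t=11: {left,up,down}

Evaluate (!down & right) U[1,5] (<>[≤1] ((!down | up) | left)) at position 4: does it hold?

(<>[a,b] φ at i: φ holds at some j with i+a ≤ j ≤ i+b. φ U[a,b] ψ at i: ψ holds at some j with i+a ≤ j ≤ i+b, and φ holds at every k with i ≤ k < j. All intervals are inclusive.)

Need some j in [5,9] with <>[≤1] ((!down | up) | left), and (!down & right) at every k in [4,j-1].
  j=5: <>[≤1] ((!down | up) | left) holds, but (!down & right) fails at k=4 → not this j.
  j=6: <>[≤1] ((!down | up) | left) holds, but (!down & right) fails at k=4 → not this j.
  j=7: <>[≤1] ((!down | up) | left) holds, but (!down & right) fails at k=4 → not this j.
  j=8: <>[≤1] ((!down | up) | left) holds, but (!down & right) fails at k=4 → not this j.
  j=9: <>[≤1] ((!down | up) | left) holds, but (!down & right) fails at k=4 → not this j.
No j in the window works → until fails.

False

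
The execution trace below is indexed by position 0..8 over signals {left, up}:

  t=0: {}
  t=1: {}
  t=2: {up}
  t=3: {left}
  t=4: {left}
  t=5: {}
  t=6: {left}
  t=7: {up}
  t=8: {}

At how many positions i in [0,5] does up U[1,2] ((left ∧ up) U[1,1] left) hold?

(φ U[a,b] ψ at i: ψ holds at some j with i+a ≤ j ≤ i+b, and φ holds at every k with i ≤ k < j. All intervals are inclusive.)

0

Evaluate at each i in [0,5]:
  i=0: ✗ (no rhs in [1,2])
  i=1: ✗ (no rhs in [2,3])
  i=2: ✗ (no rhs in [3,4])
  i=3: ✗ (no rhs in [4,5])
  i=4: ✗ (no rhs in [5,6])
  i=5: ✗ (no rhs in [6,7])
Positions where it holds: {} → 0.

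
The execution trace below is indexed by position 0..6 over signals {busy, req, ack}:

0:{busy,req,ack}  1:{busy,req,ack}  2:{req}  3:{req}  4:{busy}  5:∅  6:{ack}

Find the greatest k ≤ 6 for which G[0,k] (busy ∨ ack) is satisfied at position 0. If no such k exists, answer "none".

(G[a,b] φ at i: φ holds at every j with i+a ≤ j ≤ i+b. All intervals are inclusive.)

1

(busy ∨ ack) must hold from j=0 onward; find where it first fails.
  j=0: holds
  j=1: holds
  j=2: fails
Holds on [0,1], so largest k = 1.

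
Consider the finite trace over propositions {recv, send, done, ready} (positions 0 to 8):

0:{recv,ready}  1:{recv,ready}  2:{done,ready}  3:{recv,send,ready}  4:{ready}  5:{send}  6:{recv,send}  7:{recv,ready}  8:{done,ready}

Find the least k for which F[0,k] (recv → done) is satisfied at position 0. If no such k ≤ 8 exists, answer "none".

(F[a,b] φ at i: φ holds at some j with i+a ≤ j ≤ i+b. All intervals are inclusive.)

2

Scan j = 0,1,… for (recv → done):
  j=0: fails
  j=1: fails
  j=2: holds
First hit at j=2, so smallest k = 2-0 = 2.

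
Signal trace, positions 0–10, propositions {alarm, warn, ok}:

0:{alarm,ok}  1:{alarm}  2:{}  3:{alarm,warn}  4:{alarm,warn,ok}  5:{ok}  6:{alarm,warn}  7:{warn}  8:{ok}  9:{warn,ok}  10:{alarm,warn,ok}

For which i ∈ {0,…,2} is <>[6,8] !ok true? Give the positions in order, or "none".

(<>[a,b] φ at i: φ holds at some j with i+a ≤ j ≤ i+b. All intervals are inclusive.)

Evaluate at each i in [0,2]:
  i=0: ✓ (witness j=6)
  i=1: ✓ (witness j=7)
  i=2: ✗ (none in [8,10])

0, 1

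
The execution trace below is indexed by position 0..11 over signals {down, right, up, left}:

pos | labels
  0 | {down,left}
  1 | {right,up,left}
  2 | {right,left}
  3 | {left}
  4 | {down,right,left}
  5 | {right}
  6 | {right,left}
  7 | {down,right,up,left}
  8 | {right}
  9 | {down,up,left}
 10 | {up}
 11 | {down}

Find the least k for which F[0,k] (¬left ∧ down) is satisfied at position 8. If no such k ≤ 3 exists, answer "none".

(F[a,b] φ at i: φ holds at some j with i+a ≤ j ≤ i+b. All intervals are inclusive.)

3

Scan j = 8,9,… for (¬left ∧ down):
  j=8: fails
  j=9: fails
  j=10: fails
  j=11: holds
First hit at j=11, so smallest k = 11-8 = 3.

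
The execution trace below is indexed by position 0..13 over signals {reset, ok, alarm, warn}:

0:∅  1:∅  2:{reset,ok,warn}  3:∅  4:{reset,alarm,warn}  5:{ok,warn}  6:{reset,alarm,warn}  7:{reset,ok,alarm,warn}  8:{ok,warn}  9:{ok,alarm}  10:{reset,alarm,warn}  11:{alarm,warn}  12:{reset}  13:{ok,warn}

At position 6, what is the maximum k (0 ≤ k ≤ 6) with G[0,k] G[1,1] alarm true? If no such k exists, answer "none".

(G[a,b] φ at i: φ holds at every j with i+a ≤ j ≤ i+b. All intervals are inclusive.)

G[1,1] alarm must hold from j=6 onward; find where it first fails.
  j=6: holds
  j=7: fails
Holds on [6,6], so largest k = 0.

0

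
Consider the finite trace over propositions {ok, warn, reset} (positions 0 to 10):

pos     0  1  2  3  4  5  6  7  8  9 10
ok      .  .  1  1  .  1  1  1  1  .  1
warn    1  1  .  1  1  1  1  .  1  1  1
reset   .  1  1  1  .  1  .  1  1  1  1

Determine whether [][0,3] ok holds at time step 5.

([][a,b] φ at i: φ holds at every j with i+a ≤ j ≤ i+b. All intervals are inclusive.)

Check ok at every j in [5,8]:
  j=5: true
  j=6: true
  j=7: true
  j=8: true
All positions satisfy it → formula holds.

True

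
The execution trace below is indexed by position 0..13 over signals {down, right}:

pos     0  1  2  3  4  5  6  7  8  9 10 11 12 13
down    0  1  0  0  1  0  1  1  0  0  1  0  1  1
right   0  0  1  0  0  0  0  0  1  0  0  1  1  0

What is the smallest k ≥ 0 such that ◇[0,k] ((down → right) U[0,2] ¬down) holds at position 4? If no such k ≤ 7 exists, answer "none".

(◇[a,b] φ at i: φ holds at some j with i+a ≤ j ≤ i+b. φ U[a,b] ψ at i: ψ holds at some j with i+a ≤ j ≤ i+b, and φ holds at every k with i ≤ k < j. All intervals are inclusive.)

1

Scan j = 4,5,… for ((down → right) U[0,2] ¬down):
  j=4: fails
  j=5: holds
First hit at j=5, so smallest k = 5-4 = 1.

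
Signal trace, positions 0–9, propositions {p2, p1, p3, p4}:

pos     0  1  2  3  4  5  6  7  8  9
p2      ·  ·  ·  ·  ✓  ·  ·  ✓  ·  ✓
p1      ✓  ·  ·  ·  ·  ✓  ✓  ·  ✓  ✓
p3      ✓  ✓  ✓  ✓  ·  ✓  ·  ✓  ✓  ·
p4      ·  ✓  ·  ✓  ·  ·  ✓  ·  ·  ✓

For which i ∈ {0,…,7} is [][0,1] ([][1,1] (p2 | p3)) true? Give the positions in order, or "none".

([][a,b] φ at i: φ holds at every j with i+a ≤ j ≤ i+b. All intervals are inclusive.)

0, 1, 2, 3, 6, 7

Evaluate at each i in [0,7]:
  i=0: ✓ (all of [0,1])
  i=1: ✓ (all of [1,2])
  i=2: ✓ (all of [2,3])
  i=3: ✓ (all of [3,4])
  i=4: ✗ (fails at j=5)
  i=5: ✗ (fails at j=5)
  i=6: ✓ (all of [6,7])
  i=7: ✓ (all of [7,8])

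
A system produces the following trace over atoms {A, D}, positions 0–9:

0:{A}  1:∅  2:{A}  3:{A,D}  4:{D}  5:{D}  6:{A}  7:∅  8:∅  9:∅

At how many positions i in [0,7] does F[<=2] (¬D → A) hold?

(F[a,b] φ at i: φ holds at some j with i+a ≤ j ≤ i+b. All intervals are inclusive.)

7

Evaluate at each i in [0,7]:
  i=0: ✓ (witness j=0)
  i=1: ✓ (witness j=2)
  i=2: ✓ (witness j=2)
  i=3: ✓ (witness j=3)
  i=4: ✓ (witness j=4)
  i=5: ✓ (witness j=5)
  i=6: ✓ (witness j=6)
  i=7: ✗ (none in [7,9])
Positions where it holds: {0, 1, 2, 3, 4, 5, 6} → 7.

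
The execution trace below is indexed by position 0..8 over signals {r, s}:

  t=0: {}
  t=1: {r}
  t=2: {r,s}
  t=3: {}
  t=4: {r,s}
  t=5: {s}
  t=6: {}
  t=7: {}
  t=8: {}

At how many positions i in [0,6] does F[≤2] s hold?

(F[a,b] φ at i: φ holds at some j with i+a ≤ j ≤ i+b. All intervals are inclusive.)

Evaluate at each i in [0,6]:
  i=0: ✓ (witness j=2)
  i=1: ✓ (witness j=2)
  i=2: ✓ (witness j=2)
  i=3: ✓ (witness j=4)
  i=4: ✓ (witness j=4)
  i=5: ✓ (witness j=5)
  i=6: ✗ (none in [6,8])
Positions where it holds: {0, 1, 2, 3, 4, 5} → 6.

6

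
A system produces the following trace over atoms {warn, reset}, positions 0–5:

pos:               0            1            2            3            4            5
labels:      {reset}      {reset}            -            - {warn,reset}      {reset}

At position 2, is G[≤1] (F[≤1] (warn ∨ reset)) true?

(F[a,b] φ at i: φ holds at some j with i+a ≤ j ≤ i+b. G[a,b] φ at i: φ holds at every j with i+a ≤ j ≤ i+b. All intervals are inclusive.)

Does not hold

Check F[≤1] (warn ∨ reset) at every j in [2,3]:
  j=2: fails (none in [2,3])
  j=3: holds (witness at 4)
Fails at j=2 → formula fails.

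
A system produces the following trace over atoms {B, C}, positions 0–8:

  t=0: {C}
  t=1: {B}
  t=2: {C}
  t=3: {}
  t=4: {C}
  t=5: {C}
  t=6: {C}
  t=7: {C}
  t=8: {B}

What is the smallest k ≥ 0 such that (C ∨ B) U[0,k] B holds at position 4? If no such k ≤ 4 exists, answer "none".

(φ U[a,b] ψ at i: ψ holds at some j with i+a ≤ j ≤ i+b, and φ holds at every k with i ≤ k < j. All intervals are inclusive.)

4

Need earliest j ≥ 4 with B, and (C ∨ B) at every k in [4,j-1].
  j=4: rhs fails.
  j=5: rhs fails.
  j=6: rhs fails.
  j=7: rhs fails.
  j=8: rhs holds; lhs holds on [4,7]. k = 4.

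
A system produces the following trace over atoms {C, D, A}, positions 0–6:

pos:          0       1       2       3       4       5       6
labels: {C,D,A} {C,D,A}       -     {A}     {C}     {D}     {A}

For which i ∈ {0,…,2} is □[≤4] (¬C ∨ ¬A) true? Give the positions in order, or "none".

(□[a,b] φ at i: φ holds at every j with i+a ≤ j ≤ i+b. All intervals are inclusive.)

Evaluate at each i in [0,2]:
  i=0: ✗ (fails at j=0)
  i=1: ✗ (fails at j=1)
  i=2: ✓ (all of [2,6])

2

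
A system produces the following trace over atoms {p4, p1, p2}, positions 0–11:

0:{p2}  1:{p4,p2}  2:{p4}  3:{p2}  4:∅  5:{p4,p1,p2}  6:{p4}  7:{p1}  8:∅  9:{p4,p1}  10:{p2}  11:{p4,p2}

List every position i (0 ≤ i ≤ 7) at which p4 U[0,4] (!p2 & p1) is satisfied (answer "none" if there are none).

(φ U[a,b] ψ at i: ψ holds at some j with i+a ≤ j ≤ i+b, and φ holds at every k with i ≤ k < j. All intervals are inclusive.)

Evaluate at each i in [0,7]:
  i=0: ✗ (no rhs in [0,4])
  i=1: ✗ (no rhs in [1,5])
  i=2: ✗ (no rhs in [2,6])
  i=3: ✗ (lhs fails at k=3 before rhs at j=7)
  i=4: ✗ (lhs fails at k=4 before rhs at j=7)
  i=5: ✓ (rhs at j=7; lhs holds on [5,6])
  i=6: ✓ (rhs at j=7; lhs holds on [6,6])
  i=7: ✓ (rhs at j=7)

5, 6, 7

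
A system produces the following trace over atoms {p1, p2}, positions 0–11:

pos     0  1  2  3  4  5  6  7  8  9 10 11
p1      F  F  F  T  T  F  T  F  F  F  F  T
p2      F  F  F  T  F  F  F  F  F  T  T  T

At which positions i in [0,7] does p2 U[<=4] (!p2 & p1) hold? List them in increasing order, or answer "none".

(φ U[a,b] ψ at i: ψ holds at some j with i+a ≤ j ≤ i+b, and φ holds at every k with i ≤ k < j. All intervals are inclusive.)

Evaluate at each i in [0,7]:
  i=0: ✗ (lhs fails at k=0 before rhs at j=4)
  i=1: ✗ (lhs fails at k=1 before rhs at j=4)
  i=2: ✗ (lhs fails at k=2 before rhs at j=4)
  i=3: ✓ (rhs at j=4; lhs holds on [3,3])
  i=4: ✓ (rhs at j=4)
  i=5: ✗ (lhs fails at k=5 before rhs at j=6)
  i=6: ✓ (rhs at j=6)
  i=7: ✗ (no rhs in [7,11])

3, 4, 6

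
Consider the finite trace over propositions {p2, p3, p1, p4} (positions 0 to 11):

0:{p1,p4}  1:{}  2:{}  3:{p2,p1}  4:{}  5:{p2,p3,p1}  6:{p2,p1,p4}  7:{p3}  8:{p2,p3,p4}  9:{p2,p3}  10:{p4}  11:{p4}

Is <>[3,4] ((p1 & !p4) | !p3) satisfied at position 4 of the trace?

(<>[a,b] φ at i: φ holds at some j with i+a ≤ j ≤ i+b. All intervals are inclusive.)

Check ((p1 & !p4) | !p3) at each j in [7,8]:
  j=7: false
  j=8: false
No position in the window satisfies it → formula fails.

No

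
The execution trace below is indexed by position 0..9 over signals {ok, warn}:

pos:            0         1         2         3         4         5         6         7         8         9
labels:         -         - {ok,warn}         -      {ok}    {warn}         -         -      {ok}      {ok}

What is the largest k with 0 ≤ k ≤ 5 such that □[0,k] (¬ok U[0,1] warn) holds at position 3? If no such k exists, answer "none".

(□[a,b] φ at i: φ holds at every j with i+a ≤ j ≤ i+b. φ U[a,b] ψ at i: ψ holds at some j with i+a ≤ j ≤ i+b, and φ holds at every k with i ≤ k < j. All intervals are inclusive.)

(¬ok U[0,1] warn) must hold from j=3 onward; find where it first fails.
  j=3: fails → no k works.

none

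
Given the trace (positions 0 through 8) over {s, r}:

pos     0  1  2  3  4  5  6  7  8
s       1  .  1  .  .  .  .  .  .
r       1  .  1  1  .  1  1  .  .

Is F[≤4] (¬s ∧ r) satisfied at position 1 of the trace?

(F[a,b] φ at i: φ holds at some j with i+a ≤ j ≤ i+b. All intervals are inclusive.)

Check (¬s ∧ r) at each j in [1,5]:
  j=1: false
  j=2: false
  j=3: true
  j=4: false
  j=5: true
Found at j=3 → formula holds.

Holds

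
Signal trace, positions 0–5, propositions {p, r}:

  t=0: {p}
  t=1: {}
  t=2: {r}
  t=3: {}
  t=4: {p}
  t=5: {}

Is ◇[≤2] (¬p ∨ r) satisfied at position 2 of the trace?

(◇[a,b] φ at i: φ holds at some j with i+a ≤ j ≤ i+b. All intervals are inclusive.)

Check (¬p ∨ r) at each j in [2,4]:
  j=2: true
  j=3: true
  j=4: false
Found at j=2 → formula holds.

Yes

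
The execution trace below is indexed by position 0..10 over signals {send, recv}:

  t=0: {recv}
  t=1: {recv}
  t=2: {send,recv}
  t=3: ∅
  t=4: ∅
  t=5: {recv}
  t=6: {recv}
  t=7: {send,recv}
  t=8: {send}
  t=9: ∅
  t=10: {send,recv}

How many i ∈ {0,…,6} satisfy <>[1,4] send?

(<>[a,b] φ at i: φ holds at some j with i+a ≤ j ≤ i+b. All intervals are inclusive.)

Evaluate at each i in [0,6]:
  i=0: ✓ (witness j=2)
  i=1: ✓ (witness j=2)
  i=2: ✗ (none in [3,6])
  i=3: ✓ (witness j=7)
  i=4: ✓ (witness j=7)
  i=5: ✓ (witness j=7)
  i=6: ✓ (witness j=7)
Positions where it holds: {0, 1, 3, 4, 5, 6} → 6.

6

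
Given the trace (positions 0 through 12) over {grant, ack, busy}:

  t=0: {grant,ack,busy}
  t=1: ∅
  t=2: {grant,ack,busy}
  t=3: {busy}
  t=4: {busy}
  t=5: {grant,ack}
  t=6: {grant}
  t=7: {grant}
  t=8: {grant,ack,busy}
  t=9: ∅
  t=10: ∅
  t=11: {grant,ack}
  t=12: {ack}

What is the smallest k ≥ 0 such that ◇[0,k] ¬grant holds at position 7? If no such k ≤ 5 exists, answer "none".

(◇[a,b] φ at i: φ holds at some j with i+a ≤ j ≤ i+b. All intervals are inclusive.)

2

Scan j = 7,8,… for ¬grant:
  j=7: fails
  j=8: fails
  j=9: holds
First hit at j=9, so smallest k = 9-7 = 2.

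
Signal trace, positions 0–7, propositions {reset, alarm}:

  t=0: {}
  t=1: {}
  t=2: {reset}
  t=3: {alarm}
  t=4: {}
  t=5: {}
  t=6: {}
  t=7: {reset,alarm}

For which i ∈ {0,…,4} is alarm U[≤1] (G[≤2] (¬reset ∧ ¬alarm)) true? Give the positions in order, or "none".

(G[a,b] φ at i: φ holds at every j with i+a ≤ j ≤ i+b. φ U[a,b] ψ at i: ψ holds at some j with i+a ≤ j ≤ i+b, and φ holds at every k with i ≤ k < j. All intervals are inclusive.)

Evaluate at each i in [0,4]:
  i=0: ✗ (no rhs in [0,1])
  i=1: ✗ (no rhs in [1,2])
  i=2: ✗ (no rhs in [2,3])
  i=3: ✓ (rhs at j=4; lhs holds on [3,3])
  i=4: ✓ (rhs at j=4)

3, 4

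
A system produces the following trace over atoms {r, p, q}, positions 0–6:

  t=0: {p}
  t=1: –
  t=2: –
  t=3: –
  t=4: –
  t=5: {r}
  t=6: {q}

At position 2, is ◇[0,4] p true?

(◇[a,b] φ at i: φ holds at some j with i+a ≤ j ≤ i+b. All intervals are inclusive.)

Does not hold

Check p at each j in [2,6]:
  j=2: false
  j=3: false
  j=4: false
  j=5: false
  j=6: false
No position in the window satisfies it → formula fails.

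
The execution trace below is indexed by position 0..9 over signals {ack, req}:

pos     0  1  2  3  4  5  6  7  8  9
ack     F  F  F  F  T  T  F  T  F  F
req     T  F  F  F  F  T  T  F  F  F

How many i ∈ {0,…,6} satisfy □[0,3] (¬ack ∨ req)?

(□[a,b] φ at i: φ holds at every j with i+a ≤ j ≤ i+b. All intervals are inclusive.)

Evaluate at each i in [0,6]:
  i=0: ✓ (all of [0,3])
  i=1: ✗ (fails at j=4)
  i=2: ✗ (fails at j=4)
  i=3: ✗ (fails at j=4)
  i=4: ✗ (fails at j=4)
  i=5: ✗ (fails at j=7)
  i=6: ✗ (fails at j=7)
Positions where it holds: {0} → 1.

1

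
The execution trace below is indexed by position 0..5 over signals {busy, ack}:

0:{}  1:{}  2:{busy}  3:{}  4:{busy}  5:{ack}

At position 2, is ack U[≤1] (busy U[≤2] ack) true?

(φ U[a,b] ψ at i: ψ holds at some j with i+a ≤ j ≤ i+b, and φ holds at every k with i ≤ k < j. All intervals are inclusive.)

Need some j in [2,3] with (busy U[≤2] ack), and ack at every k in [2,j-1].
  j=2: (busy U[≤2] ack) — fails.
  j=3: (busy U[≤2] ack) — fails.
No j in the window works → until fails.

False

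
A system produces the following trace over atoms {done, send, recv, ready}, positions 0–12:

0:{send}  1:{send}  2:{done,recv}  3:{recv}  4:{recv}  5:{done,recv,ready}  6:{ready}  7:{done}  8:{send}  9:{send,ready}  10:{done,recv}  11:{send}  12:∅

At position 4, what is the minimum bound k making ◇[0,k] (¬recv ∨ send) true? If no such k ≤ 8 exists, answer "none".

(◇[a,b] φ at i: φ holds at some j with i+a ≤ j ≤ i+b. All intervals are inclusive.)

2

Scan j = 4,5,… for (¬recv ∨ send):
  j=4: fails
  j=5: fails
  j=6: holds
First hit at j=6, so smallest k = 6-4 = 2.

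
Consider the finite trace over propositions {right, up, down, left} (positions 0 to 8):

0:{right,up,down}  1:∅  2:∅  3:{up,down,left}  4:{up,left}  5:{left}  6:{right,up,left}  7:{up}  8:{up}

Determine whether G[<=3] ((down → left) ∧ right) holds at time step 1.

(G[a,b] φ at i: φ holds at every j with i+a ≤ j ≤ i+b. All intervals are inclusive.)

Check ((down → left) ∧ right) at every j in [1,4]:
  j=1: false
  j=2: false
  j=3: false
  j=4: false
Fails at j=1 → formula fails.

False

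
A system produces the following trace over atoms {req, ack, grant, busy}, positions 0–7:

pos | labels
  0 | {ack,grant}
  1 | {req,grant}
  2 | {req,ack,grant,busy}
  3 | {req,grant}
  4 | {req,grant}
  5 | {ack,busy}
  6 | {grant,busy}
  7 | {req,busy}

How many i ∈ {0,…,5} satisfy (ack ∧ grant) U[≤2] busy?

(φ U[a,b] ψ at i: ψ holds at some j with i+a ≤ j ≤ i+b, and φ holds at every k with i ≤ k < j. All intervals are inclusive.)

Evaluate at each i in [0,5]:
  i=0: ✗ (lhs fails at k=1 before rhs at j=2)
  i=1: ✗ (lhs fails at k=1 before rhs at j=2)
  i=2: ✓ (rhs at j=2)
  i=3: ✗ (lhs fails at k=3 before rhs at j=5)
  i=4: ✗ (lhs fails at k=4 before rhs at j=5)
  i=5: ✓ (rhs at j=5)
Positions where it holds: {2, 5} → 2.

2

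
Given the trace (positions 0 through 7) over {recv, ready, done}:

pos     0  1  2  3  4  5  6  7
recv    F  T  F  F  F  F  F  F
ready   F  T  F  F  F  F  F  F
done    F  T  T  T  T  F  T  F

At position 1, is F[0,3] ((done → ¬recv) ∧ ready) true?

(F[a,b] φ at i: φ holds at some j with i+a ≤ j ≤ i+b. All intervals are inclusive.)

Check ((done → ¬recv) ∧ ready) at each j in [1,4]:
  j=1: false
  j=2: false
  j=3: false
  j=4: false
No position in the window satisfies it → formula fails.

No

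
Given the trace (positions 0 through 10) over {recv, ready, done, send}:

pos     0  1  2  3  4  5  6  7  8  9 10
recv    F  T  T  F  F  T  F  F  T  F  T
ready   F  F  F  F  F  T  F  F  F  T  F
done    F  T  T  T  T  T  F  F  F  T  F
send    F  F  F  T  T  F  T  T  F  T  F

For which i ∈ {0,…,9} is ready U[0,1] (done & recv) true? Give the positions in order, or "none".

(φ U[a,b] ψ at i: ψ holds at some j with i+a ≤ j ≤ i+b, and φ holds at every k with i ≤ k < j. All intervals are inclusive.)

1, 2, 5

Evaluate at each i in [0,9]:
  i=0: ✗ (lhs fails at k=0 before rhs at j=1)
  i=1: ✓ (rhs at j=1)
  i=2: ✓ (rhs at j=2)
  i=3: ✗ (no rhs in [3,4])
  i=4: ✗ (lhs fails at k=4 before rhs at j=5)
  i=5: ✓ (rhs at j=5)
  i=6: ✗ (no rhs in [6,7])
  i=7: ✗ (no rhs in [7,8])
  i=8: ✗ (no rhs in [8,9])
  i=9: ✗ (no rhs in [9,10])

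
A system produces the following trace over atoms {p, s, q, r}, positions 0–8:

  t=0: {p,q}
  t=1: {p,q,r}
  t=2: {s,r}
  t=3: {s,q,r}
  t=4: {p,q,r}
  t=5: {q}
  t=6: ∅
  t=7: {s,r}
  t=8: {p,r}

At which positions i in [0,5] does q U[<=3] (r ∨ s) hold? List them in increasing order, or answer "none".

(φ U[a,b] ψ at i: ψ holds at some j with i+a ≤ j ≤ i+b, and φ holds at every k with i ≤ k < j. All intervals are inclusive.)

Evaluate at each i in [0,5]:
  i=0: ✓ (rhs at j=1; lhs holds on [0,0])
  i=1: ✓ (rhs at j=1)
  i=2: ✓ (rhs at j=2)
  i=3: ✓ (rhs at j=3)
  i=4: ✓ (rhs at j=4)
  i=5: ✗ (lhs fails at k=6 before rhs at j=7)

0, 1, 2, 3, 4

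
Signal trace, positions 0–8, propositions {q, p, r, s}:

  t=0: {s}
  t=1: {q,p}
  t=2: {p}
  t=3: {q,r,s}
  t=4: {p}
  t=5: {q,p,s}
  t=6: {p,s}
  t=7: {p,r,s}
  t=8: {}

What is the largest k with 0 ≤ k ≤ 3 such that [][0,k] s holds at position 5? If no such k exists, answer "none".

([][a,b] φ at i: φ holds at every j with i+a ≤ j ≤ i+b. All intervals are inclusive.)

s must hold from j=5 onward; find where it first fails.
  j=5: holds
  j=6: holds
  j=7: holds
  j=8: fails
Holds on [5,7], so largest k = 2.

2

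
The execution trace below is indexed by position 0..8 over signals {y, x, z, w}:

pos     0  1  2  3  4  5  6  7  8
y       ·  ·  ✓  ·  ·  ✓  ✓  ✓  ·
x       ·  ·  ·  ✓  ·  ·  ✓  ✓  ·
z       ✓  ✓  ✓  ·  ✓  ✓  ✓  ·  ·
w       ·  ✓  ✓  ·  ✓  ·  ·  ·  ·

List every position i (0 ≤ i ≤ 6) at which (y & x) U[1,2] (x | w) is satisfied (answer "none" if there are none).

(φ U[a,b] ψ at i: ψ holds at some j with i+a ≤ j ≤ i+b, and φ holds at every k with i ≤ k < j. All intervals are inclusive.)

Evaluate at each i in [0,6]:
  i=0: ✗ (lhs fails at k=0 before rhs at j=1)
  i=1: ✗ (lhs fails at k=1 before rhs at j=2)
  i=2: ✗ (lhs fails at k=2 before rhs at j=3)
  i=3: ✗ (lhs fails at k=3 before rhs at j=4)
  i=4: ✗ (lhs fails at k=4 before rhs at j=6)
  i=5: ✗ (lhs fails at k=5 before rhs at j=6)
  i=6: ✓ (rhs at j=7; lhs holds on [6,6])

6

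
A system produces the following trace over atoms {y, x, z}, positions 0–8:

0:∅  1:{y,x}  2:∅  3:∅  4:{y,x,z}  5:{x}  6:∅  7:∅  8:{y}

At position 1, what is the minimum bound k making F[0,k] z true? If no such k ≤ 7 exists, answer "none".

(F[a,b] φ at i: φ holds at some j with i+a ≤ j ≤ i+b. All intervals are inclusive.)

Scan j = 1,2,… for z:
  j=1: fails
  j=2: fails
  j=3: fails
  j=4: holds
First hit at j=4, so smallest k = 4-1 = 3.

3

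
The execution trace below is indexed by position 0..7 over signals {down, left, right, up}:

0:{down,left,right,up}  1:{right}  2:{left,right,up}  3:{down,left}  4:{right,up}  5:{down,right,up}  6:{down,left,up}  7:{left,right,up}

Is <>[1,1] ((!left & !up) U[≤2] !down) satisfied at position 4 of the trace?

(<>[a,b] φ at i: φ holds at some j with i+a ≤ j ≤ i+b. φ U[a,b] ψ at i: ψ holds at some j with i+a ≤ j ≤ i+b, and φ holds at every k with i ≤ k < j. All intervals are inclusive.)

Does not hold

Check ((!left & !up) U[≤2] !down) at each j in [5,5]:
  j=5: fails
No position in the window satisfies it → formula fails.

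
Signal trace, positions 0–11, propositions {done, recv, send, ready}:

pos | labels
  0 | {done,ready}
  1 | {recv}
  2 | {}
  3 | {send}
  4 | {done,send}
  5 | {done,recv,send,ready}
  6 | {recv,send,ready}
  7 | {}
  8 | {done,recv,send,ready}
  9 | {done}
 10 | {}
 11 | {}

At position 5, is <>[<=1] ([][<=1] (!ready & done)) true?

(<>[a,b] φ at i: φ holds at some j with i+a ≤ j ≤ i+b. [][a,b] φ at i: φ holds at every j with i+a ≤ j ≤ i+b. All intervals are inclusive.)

Does not hold

Check [][<=1] (!ready & done) at each j in [5,6]:
  j=5: fails at 5
  j=6: fails at 6
No position in the window satisfies it → formula fails.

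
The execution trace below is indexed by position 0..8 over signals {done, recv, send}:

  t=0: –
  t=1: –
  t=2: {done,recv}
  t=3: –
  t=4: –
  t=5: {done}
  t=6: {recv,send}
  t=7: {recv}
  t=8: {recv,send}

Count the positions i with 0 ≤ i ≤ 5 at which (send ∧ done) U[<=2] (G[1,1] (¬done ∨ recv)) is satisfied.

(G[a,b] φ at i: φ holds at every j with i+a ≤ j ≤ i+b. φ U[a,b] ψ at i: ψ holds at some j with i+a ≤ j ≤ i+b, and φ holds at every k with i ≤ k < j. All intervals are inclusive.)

5

Evaluate at each i in [0,5]:
  i=0: ✓ (rhs at j=0)
  i=1: ✓ (rhs at j=1)
  i=2: ✓ (rhs at j=2)
  i=3: ✓ (rhs at j=3)
  i=4: ✗ (lhs fails at k=4 before rhs at j=5)
  i=5: ✓ (rhs at j=5)
Positions where it holds: {0, 1, 2, 3, 5} → 5.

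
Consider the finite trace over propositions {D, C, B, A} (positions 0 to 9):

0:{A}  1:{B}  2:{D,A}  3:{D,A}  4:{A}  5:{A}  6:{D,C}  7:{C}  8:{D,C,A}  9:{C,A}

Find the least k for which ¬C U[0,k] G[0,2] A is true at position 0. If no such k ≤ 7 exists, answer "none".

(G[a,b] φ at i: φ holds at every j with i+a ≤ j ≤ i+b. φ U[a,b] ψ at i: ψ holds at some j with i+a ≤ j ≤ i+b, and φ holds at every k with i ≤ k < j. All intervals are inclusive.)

Need earliest j ≥ 0 with G[0,2] A, and ¬C at every k in [0,j-1].
  j=0: rhs fails.
  j=1: rhs fails.
  j=2: rhs holds; lhs holds on [0,1]. k = 2.

2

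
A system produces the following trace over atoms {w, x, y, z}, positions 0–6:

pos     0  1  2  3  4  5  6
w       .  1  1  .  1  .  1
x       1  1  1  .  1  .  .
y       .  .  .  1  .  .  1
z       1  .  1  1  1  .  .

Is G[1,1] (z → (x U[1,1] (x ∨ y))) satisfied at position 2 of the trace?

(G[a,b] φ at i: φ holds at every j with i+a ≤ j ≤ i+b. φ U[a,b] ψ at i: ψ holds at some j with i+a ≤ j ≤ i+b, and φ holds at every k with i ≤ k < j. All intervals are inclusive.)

Check (z → (x U[1,1] (x ∨ y))) at every j in [3,3]:
  j=3: antecedent true; consequent fails → ✗
Fails at j=3 → formula fails.

No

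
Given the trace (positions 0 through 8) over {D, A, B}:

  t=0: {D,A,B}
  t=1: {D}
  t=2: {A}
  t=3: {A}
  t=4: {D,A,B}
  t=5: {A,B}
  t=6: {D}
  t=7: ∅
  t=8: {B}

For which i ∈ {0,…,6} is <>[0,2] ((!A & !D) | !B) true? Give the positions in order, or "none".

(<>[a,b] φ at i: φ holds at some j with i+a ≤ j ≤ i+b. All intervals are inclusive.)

0, 1, 2, 3, 4, 5, 6

Evaluate at each i in [0,6]:
  i=0: ✓ (witness j=1)
  i=1: ✓ (witness j=1)
  i=2: ✓ (witness j=2)
  i=3: ✓ (witness j=3)
  i=4: ✓ (witness j=6)
  i=5: ✓ (witness j=6)
  i=6: ✓ (witness j=6)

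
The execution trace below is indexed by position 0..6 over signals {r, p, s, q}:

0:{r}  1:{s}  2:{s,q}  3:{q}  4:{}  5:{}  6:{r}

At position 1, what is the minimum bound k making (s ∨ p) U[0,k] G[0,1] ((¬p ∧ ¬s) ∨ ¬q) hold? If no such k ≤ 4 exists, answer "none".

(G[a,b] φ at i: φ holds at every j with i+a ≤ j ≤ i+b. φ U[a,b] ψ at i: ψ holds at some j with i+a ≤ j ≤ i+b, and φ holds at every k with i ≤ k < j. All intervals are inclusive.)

Need earliest j ≥ 1 with G[0,1] ((¬p ∧ ¬s) ∨ ¬q), and (s ∨ p) at every k in [1,j-1].
  j=1: rhs fails.
  j=2: rhs fails.
  j=3: rhs holds; lhs holds on [1,2]. k = 2.

2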